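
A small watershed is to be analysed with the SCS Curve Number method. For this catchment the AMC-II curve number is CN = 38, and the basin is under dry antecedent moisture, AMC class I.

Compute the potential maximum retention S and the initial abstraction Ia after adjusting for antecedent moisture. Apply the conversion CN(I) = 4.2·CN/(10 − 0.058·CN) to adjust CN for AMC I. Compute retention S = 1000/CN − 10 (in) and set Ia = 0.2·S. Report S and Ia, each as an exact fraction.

S = 15500/399 in ≈ 38.847 in; Ia = 3100/399 in ≈ 7.769 in

Adjust CN=38 to AMC I: 4.2·38/(10 − 0.058·38) → (798/5) ÷ (1949/250) = 39900/1949 ≈ 20.472
Retention S: 1000/CN − 10 with CN=20.472 → S = 15500/399 ≈ 38.847 in
Ia = 0.2S: 0.2·38.847 = 7.769 in (exactly 3100/399)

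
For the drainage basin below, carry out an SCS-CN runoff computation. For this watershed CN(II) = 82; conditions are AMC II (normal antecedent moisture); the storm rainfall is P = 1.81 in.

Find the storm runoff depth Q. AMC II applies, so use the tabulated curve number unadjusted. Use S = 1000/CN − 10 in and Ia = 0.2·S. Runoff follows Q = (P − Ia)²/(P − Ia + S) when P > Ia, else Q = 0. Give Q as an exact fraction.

CN(II) = 82; AMC II needs no correction.
Max retention: S = 1000/82 − 10 = 90/41 in (≈ 2.195 in)
Initial abstraction Ia = S/5 = (90/41)/5 = 18/41 ≈ 0.439 in
Excess rainfall: 1.810 − 0.439 = 1.371 in; P > Ia so Q > 0
Q = (5621/4100)²/((5621/4100) + 90/41) = (31595641/16810000)/(14621/4100) = 31595641/59946100 in ≈ 0.527 in

Q = 31595641/59946100 in ≈ 0.527 in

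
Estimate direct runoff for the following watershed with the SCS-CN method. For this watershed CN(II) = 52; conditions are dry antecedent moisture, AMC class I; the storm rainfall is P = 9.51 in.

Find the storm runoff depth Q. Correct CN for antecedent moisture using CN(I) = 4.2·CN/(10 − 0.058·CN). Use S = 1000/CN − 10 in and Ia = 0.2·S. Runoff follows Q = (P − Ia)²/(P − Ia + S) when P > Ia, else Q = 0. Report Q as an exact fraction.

Q = 2166064681/2243523100 in ≈ 0.965 in

Dry (AMC I): CN(I) = 4.2·52/(10 − 0.058·52) = (1092/5)/(873/125) = 9100/291 ≈ 31.271
Max retention: S = 1000/(9100/291) − 10 = 2000/91 in (≈ 21.978 in)
Ia = 0.2·(2000/91) = 400/91 in ≈ 4.396 in
P − Ia = 9.510 − 4.396 = 46541/9100 ≈ 5.114 in (> 0, runoff occurs)
Q = (46541/9100)²/((46541/9100) + 2000/91) = (2166064681/82810000)/(246541/9100) = 2166064681/2243523100 in ≈ 0.965 in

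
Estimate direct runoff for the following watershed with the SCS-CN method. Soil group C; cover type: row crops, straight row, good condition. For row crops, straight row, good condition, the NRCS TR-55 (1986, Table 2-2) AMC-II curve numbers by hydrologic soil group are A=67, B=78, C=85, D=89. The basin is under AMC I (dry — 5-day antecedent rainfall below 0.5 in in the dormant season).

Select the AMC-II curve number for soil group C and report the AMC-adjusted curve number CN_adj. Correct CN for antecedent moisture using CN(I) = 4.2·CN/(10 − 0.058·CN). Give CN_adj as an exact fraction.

CN_adj = 11900/169 ≈ 70.414

NRCS table: row crops, straight row, good condition, soil group C → CN(II) = 85
Adjust CN=85 to AMC I: 4.2·85/(10 − 0.058·85) → 357 ÷ (507/100) = 11900/169 ≈ 70.414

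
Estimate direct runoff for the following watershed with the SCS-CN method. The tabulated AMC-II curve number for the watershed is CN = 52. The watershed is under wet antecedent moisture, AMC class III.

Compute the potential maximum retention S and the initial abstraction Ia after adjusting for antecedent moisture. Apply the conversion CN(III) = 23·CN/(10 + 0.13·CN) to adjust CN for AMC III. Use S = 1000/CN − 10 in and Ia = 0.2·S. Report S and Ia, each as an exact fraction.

CN(III) from CN(II)=52: (23·52)/(10 + 0.13·52) = 29900/419 ≈ 71.360
Retention S: 1000/CN − 10 with CN=71.360 → S = 1200/299 ≈ 4.013 in
Initial abstraction Ia = S/5 = (1200/299)/5 = 240/299 ≈ 0.803 in

S = 1200/299 in ≈ 4.013 in; Ia = 240/299 in ≈ 0.803 in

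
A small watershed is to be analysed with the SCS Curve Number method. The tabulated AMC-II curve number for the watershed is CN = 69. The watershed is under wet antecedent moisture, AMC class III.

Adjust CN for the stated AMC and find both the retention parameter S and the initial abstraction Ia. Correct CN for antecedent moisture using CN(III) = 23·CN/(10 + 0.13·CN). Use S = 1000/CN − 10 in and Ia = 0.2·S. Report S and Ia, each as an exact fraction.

Adjust CN=69 to AMC III: 23·69/(10 + 0.13·69) → 1587 ÷ (1897/100) = 158700/1897 ≈ 83.658
Max retention: S = 1000/(158700/1897) − 10 = 3100/1587 in (≈ 1.953 in)
Ia = 0.2·(3100/1587) = 620/1587 in ≈ 0.391 in

S = 3100/1587 in ≈ 1.953 in; Ia = 620/1587 in ≈ 0.391 in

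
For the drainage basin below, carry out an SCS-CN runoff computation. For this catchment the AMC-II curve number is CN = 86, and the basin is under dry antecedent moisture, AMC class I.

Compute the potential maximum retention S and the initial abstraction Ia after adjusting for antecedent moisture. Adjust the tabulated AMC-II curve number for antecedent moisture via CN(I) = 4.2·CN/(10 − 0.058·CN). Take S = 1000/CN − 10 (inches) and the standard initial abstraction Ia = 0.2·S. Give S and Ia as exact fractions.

Dry (AMC I): CN(I) = 4.2·86/(10 − 0.058·86) = (1806/5)/(1253/250) = 12900/179 ≈ 72.067
S = 1000/(12900/179) − 10 = 500/129 in ≈ 3.876 in
Ia = 0.2·(500/129) = 100/129 in ≈ 0.775 in

S = 500/129 in ≈ 3.876 in; Ia = 100/129 in ≈ 0.775 in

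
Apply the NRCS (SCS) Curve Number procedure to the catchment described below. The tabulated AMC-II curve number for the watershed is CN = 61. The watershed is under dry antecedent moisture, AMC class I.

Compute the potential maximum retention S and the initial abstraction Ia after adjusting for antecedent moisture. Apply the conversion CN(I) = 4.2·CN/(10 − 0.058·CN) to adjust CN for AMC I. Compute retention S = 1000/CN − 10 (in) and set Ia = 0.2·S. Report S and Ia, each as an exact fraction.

Dry (AMC I): CN(I) = 4.2·61/(10 − 0.058·61) = (1281/5)/(3231/500) = 42700/1077 ≈ 39.647
S = 1000/(42700/1077) − 10 = 6500/427 in ≈ 15.222 in
Ia = 0.2·(6500/427) = 1300/427 in ≈ 3.044 in

S = 6500/427 in ≈ 15.222 in; Ia = 1300/427 in ≈ 3.044 in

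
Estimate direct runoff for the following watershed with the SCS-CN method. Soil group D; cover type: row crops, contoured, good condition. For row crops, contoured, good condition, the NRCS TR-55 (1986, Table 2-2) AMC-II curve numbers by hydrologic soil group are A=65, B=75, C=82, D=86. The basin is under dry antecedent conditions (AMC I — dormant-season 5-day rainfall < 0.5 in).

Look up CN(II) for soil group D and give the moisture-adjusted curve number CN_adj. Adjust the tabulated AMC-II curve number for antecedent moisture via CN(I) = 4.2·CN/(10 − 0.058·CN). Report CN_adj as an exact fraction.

CN_adj = 12900/179 ≈ 72.067

NRCS table: row crops, contoured, good condition, soil group D → CN(II) = 86
Adjust CN=86 to AMC I: 4.2·86/(10 − 0.058·86) → (1806/5) ÷ (1253/250) = 12900/179 ≈ 72.067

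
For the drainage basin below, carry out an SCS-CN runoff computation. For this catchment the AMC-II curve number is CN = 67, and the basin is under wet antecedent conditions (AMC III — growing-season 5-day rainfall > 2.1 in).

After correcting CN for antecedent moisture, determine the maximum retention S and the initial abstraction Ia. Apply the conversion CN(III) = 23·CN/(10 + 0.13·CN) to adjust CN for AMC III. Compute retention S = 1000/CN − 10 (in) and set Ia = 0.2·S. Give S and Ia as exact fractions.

S = 3300/1541 in ≈ 2.141 in; Ia = 660/1541 in ≈ 0.428 in

Adjust CN=67 to AMC III: 23·67/(10 + 0.13·67) → 1541 ÷ (1871/100) = 154100/1871 ≈ 82.362
S = 1000/(154100/1871) − 10 = 3300/1541 in ≈ 2.141 in
Initial abstraction Ia = S/5 = (3300/1541)/5 = 660/1541 ≈ 0.428 in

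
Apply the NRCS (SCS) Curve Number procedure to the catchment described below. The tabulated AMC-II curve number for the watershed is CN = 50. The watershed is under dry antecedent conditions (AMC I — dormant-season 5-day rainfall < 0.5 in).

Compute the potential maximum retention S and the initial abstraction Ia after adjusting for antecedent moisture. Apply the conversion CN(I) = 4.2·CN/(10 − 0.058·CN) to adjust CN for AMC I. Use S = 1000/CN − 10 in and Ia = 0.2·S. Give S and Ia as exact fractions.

Adjust CN=50 to AMC I: 4.2·50/(10 − 0.058·50) → 210 ÷ (71/10) = 2100/71 ≈ 29.577
Retention S: 1000/CN − 10 with CN=29.577 → S = 500/21 ≈ 23.810 in
Initial abstraction Ia = S/5 = (500/21)/5 = 100/21 ≈ 4.762 in

S = 500/21 in ≈ 23.810 in; Ia = 100/21 in ≈ 4.762 in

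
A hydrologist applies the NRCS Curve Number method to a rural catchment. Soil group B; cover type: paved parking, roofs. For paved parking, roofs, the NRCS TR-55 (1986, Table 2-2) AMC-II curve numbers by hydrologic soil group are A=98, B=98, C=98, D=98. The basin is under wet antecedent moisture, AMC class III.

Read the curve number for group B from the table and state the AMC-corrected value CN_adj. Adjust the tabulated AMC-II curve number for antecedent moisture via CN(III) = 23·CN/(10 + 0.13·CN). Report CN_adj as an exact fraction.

NRCS table: paved parking, roofs, soil group B → CN(II) = 98
Wet (AMC III): CN(III) = 23·98/(10 + 0.13·98) = 2254/(1137/50) = 112700/1137 ≈ 99.120

CN_adj = 112700/1137 ≈ 99.120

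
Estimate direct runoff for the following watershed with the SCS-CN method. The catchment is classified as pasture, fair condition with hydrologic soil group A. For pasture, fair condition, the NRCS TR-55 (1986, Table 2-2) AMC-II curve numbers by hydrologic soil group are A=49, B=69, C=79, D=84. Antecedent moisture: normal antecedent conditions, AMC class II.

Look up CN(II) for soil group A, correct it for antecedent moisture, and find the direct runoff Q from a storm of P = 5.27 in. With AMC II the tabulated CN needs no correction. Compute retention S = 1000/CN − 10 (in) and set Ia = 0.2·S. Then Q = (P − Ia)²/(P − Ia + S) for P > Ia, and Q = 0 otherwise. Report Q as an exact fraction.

NRCS table: pasture, fair condition, soil group A → CN(II) = 49
Average conditions: CN = 49 (no AMC adjustment).
S = 1000/49 − 10 = 510/49 in ≈ 10.408 in
Ia = 0.2·(510/49) = 102/49 in ≈ 2.082 in
P − Ia = 5.270 − 2.082 = 15623/4900 ≈ 3.188 in (> 0, runoff occurs)
Runoff Q = (P−Ia)²/(P−Ia+S) = (3.188)²/(3.188+10.408) = 14357537/19203100 ≈ 0.748 in

Q = 14357537/19203100 in ≈ 0.748 in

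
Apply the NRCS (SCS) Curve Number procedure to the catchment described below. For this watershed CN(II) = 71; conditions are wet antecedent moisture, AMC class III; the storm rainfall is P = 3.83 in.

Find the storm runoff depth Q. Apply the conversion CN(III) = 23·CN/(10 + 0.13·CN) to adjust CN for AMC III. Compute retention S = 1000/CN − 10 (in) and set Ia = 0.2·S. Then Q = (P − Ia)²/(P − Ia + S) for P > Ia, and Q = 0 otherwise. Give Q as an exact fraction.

Adjust CN=71 to AMC III: 23·71/(10 + 0.13·71) → 1633 ÷ (1923/100) = 163300/1923 ≈ 84.919
Retention S: 1000/CN − 10 with CN=84.919 → S = 2900/1633 ≈ 1.776 in
Initial abstraction Ia = S/5 = (2900/1633)/5 = 580/1633 ≈ 0.355 in
Excess rainfall: 3.830 − 0.355 = 3.475 in; P > Ia so Q > 0
Runoff Q = (P−Ia)²/(P−Ia+S) = (3.475)²/(3.475+1.776) = 321987018721/140019788700 ≈ 2.300 in

Q = 321987018721/140019788700 in ≈ 2.300 in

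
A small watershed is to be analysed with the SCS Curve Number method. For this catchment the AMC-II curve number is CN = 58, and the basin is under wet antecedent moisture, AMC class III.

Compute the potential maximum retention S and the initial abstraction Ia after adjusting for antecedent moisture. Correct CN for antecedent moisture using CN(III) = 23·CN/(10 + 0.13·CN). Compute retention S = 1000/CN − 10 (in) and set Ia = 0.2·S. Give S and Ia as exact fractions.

S = 2100/667 in ≈ 3.148 in; Ia = 420/667 in ≈ 0.630 in

Wet (AMC III): CN(III) = 23·58/(10 + 0.13·58) = 1334/(877/50) = 66700/877 ≈ 76.055
Max retention: S = 1000/(66700/877) − 10 = 2100/667 in (≈ 3.148 in)
Initial abstraction Ia = S/5 = (2100/667)/5 = 420/667 ≈ 0.630 in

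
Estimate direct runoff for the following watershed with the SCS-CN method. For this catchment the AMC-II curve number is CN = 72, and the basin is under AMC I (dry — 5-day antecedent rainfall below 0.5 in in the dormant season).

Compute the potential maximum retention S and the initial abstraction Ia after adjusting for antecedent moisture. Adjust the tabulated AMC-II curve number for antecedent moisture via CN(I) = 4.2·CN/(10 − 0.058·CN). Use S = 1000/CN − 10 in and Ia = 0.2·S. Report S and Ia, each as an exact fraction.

CN(I) from CN(II)=72: (4.2·72)/(10 − 0.058·72) = 675/13 ≈ 51.923
S = 1000/(675/13) − 10 = 250/27 in ≈ 9.259 in
Initial abstraction Ia = S/5 = (250/27)/5 = 50/27 ≈ 1.852 in

S = 250/27 in ≈ 9.259 in; Ia = 50/27 in ≈ 1.852 in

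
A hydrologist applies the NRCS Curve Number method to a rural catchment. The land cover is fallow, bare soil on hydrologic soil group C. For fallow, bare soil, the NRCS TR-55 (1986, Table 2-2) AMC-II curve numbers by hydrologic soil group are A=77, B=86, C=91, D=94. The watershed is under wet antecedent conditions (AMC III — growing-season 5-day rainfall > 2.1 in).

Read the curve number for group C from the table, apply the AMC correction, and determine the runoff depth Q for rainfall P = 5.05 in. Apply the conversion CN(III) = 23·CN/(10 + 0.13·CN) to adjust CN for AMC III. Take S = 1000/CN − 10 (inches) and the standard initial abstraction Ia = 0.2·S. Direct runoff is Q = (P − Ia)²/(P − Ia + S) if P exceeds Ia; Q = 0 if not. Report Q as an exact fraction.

Q = 43177930849/9451694980 in ≈ 4.568 in

NRCS table: fallow, bare soil, soil group C → CN(II) = 91
Adjust CN=91 to AMC III: 23·91/(10 + 0.13·91) → 2093 ÷ (2183/100) = 209300/2183 ≈ 95.877
S = 1000/(209300/2183) − 10 = 900/2093 in ≈ 0.430 in
Ia = 0.2S: 0.2·0.430 = 0.086 in (exactly 180/2093)
P − Ia = 5.050 − 0.086 = 207793/41860 ≈ 4.964 in (> 0, runoff occurs)
Q = (207793/41860)²/((207793/41860) + 900/2093) = (43177930849/1752259600)/(225793/41860) = 43177930849/9451694980 in ≈ 4.568 in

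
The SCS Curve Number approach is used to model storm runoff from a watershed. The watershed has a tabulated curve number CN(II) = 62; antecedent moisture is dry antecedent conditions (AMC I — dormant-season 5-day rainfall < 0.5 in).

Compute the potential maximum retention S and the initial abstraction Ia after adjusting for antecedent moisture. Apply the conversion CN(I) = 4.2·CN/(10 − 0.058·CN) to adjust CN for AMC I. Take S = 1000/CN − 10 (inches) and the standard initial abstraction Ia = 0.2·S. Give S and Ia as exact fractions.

S = 9500/651 in ≈ 14.593 in; Ia = 1900/651 in ≈ 2.919 in

Dry (AMC I): CN(I) = 4.2·62/(10 − 0.058·62) = (1302/5)/(1601/250) = 65100/1601 ≈ 40.662
Max retention: S = 1000/(65100/1601) − 10 = 9500/651 in (≈ 14.593 in)
Ia = 0.2S: 0.2·14.593 = 2.919 in (exactly 1900/651)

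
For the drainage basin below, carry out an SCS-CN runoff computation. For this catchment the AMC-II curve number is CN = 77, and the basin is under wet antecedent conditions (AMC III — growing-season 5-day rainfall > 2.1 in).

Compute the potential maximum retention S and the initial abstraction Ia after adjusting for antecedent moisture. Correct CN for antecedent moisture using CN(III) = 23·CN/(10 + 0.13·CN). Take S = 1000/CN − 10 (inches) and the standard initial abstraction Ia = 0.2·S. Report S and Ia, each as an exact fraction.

CN(III) from CN(II)=77: (23·77)/(10 + 0.13·77) = 7700/87 ≈ 88.506
S = 1000/(7700/87) − 10 = 100/77 in ≈ 1.299 in
Initial abstraction Ia = S/5 = (100/77)/5 = 20/77 ≈ 0.260 in

S = 100/77 in ≈ 1.299 in; Ia = 20/77 in ≈ 0.260 in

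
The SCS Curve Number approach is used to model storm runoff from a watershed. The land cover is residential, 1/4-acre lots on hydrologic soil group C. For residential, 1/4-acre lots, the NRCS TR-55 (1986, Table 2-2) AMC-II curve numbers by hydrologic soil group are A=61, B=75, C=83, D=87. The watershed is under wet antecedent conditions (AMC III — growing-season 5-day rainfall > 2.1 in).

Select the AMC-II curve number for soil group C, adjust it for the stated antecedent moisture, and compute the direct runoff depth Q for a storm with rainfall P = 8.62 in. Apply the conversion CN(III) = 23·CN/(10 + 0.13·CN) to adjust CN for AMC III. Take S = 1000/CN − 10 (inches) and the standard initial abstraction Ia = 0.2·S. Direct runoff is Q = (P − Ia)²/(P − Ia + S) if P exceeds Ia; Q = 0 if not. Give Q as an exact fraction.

Q = 649279796841/85024855550 in ≈ 7.636 in

NRCS table: residential, 1/4-acre lots, soil group C → CN(II) = 83
CN(III) from CN(II)=83: (23·83)/(10 + 0.13·83) = 190900/2079 ≈ 91.823
S = 1000/(190900/2079) − 10 = 1700/1909 in ≈ 0.891 in
Initial abstraction Ia = S/5 = (1700/1909)/5 = 340/1909 ≈ 0.178 in
P − Ia = 8.620 − 0.178 = 805779/95450 ≈ 8.442 in (> 0, runoff occurs)
Runoff Q = (P−Ia)²/(P−Ia+S) = (8.442)²/(8.442+0.891) = 649279796841/85024855550 ≈ 7.636 in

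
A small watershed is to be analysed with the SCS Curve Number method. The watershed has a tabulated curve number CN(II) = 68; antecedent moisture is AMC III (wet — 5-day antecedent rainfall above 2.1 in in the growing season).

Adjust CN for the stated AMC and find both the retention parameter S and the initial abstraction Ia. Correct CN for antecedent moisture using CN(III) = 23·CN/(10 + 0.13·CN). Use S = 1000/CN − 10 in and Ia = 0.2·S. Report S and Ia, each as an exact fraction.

CN(III) from CN(II)=68: (23·68)/(10 + 0.13·68) = 39100/471 ≈ 83.015
Max retention: S = 1000/(39100/471) − 10 = 800/391 in (≈ 2.046 in)
Ia = 0.2·(800/391) = 160/391 in ≈ 0.409 in

S = 800/391 in ≈ 2.046 in; Ia = 160/391 in ≈ 0.409 in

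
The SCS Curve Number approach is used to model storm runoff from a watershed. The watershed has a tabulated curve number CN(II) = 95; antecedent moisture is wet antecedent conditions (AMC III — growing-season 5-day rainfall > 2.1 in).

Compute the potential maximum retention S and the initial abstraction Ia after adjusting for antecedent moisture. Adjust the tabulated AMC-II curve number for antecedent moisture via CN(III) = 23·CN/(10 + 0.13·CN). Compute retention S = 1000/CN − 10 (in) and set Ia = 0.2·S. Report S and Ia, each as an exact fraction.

S = 100/437 in ≈ 0.229 in; Ia = 20/437 in ≈ 0.046 in

CN(III) from CN(II)=95: (23·95)/(10 + 0.13·95) = 43700/447 ≈ 97.763
Retention S: 1000/CN − 10 with CN=97.763 → S = 100/437 ≈ 0.229 in
Ia = 0.2S: 0.2·0.229 = 0.046 in (exactly 20/437)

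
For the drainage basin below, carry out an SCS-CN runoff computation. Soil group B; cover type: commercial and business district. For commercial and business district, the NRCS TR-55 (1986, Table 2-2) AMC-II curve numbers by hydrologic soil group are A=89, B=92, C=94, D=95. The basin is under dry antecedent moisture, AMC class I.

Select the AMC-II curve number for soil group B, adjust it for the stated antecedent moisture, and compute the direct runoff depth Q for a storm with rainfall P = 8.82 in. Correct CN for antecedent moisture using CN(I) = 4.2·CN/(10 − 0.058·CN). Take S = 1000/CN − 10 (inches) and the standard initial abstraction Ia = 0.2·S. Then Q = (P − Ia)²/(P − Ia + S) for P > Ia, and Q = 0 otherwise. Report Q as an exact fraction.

NRCS table: commercial and business district, soil group B → CN(II) = 92
Adjust CN=92 to AMC I: 4.2·92/(10 − 0.058·92) → (1932/5) ÷ (583/125) = 48300/583 ≈ 82.847
Retention S: 1000/CN − 10 with CN=82.847 → S = 1000/483 ≈ 2.070 in
Ia = 0.2·(1000/483) = 200/483 in ≈ 0.414 in
Since P=8.820 > Ia=0.414: effective rainfall P−Ia = 203003/24150 in
Q: (203003/24150)² ÷ (253003/24150) = 41210218009/6110022450 in (≈ 6.745 in)

Q = 41210218009/6110022450 in ≈ 6.745 in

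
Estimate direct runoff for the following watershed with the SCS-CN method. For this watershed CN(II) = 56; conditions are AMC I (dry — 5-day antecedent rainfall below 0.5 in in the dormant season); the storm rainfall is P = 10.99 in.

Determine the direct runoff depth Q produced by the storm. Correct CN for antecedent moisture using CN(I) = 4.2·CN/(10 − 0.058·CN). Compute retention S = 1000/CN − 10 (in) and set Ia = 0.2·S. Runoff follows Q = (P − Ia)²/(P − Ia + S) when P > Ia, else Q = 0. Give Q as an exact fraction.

Q = 11353541809/5608829100 in ≈ 2.024 in

Adjust CN=56 to AMC I: 4.2·56/(10 − 0.058·56) → (1176/5) ÷ (844/125) = 7350/211 ≈ 34.834
Retention S: 1000/CN − 10 with CN=34.834 → S = 2750/147 ≈ 18.707 in
Ia = 0.2S: 0.2·18.707 = 3.741 in (exactly 550/147)
Excess rainfall: 10.990 − 3.741 = 7.249 in; P > Ia so Q > 0
Runoff Q = (P−Ia)²/(P−Ia+S) = (7.249)²/(7.249+18.707) = 11353541809/5608829100 ≈ 2.024 in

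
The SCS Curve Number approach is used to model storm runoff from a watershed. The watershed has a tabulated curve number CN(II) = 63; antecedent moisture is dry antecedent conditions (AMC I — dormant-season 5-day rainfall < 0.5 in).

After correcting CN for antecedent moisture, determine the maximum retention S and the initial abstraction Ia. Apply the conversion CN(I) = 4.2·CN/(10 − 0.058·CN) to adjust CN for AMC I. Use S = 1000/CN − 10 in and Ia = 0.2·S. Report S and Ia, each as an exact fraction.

S = 18500/1323 in ≈ 13.983 in; Ia = 3700/1323 in ≈ 2.797 in

CN(I) from CN(II)=63: (4.2·63)/(10 − 0.058·63) = 132300/3173 ≈ 41.696
Max retention: S = 1000/(132300/3173) − 10 = 18500/1323 in (≈ 13.983 in)
Ia = 0.2S: 0.2·13.983 = 2.797 in (exactly 3700/1323)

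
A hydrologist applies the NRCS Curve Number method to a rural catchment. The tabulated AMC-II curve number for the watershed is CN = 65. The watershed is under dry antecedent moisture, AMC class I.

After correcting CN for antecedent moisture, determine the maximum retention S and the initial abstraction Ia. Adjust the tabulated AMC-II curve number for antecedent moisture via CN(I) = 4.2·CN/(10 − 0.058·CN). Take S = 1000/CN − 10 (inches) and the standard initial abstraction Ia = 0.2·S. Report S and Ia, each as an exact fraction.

Dry (AMC I): CN(I) = 4.2·65/(10 − 0.058·65) = 273/(623/100) = 3900/89 ≈ 43.820
Max retention: S = 1000/(3900/89) − 10 = 500/39 in (≈ 12.821 in)
Initial abstraction Ia = S/5 = (500/39)/5 = 100/39 ≈ 2.564 in

S = 500/39 in ≈ 12.821 in; Ia = 100/39 in ≈ 2.564 in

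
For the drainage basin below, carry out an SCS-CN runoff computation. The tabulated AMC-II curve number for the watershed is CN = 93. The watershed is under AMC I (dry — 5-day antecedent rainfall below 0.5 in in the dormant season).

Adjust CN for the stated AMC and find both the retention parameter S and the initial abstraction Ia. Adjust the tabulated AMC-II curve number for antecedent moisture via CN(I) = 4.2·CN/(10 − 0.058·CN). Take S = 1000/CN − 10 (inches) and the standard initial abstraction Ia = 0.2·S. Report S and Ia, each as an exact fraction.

S = 500/279 in ≈ 1.792 in; Ia = 100/279 in ≈ 0.358 in

Adjust CN=93 to AMC I: 4.2·93/(10 − 0.058·93) → (1953/5) ÷ (2303/500) = 27900/329 ≈ 84.802
Max retention: S = 1000/(27900/329) − 10 = 500/279 in (≈ 1.792 in)
Initial abstraction Ia = S/5 = (500/279)/5 = 100/279 ≈ 0.358 in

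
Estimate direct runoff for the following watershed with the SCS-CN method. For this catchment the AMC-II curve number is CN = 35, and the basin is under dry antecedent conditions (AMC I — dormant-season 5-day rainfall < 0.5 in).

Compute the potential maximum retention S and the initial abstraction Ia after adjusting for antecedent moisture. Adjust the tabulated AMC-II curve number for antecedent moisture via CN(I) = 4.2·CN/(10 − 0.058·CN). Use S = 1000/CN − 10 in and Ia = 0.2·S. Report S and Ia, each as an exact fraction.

CN(I) from CN(II)=35: (4.2·35)/(10 − 0.058·35) = 14700/797 ≈ 18.444
Max retention: S = 1000/(14700/797) − 10 = 6500/147 in (≈ 44.218 in)
Initial abstraction Ia = S/5 = (6500/147)/5 = 1300/147 ≈ 8.844 in

S = 6500/147 in ≈ 44.218 in; Ia = 1300/147 in ≈ 8.844 in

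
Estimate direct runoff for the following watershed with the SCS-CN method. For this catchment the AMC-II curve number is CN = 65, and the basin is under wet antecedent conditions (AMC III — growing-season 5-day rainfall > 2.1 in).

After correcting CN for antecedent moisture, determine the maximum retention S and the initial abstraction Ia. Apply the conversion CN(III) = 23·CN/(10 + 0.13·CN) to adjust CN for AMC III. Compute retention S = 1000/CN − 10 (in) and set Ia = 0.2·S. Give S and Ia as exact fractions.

CN(III) from CN(II)=65: (23·65)/(10 + 0.13·65) = 29900/369 ≈ 81.030
Max retention: S = 1000/(29900/369) − 10 = 700/299 in (≈ 2.341 in)
Ia = 0.2·(700/299) = 140/299 in ≈ 0.468 in

S = 700/299 in ≈ 2.341 in; Ia = 140/299 in ≈ 0.468 in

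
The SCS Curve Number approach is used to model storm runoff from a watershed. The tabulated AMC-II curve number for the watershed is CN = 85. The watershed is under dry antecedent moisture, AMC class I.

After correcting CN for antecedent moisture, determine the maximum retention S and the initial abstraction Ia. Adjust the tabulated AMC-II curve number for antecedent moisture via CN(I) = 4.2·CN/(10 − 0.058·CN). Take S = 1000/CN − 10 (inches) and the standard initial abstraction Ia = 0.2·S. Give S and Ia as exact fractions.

CN(I) from CN(II)=85: (4.2·85)/(10 − 0.058·85) = 11900/169 ≈ 70.414
S = 1000/(11900/169) − 10 = 500/119 in ≈ 4.202 in
Ia = 0.2·(500/119) = 100/119 in ≈ 0.840 in

S = 500/119 in ≈ 4.202 in; Ia = 100/119 in ≈ 0.840 in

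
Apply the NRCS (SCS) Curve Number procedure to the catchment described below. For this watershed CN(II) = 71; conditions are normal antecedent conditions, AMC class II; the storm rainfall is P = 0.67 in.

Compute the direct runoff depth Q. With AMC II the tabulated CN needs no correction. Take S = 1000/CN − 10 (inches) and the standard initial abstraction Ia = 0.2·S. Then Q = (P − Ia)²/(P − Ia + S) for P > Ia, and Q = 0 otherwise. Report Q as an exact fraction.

Average conditions: CN = 71 (no AMC adjustment).
Max retention: S = 1000/71 − 10 = 290/71 in (≈ 4.085 in)
Ia = 0.2·(290/71) = 58/71 in ≈ 0.817 in
P = 0.670 ≤ Ia = 0.817 in: entire storm abstracted, Q = 0.

Q = 0 in ≈ 0.000 in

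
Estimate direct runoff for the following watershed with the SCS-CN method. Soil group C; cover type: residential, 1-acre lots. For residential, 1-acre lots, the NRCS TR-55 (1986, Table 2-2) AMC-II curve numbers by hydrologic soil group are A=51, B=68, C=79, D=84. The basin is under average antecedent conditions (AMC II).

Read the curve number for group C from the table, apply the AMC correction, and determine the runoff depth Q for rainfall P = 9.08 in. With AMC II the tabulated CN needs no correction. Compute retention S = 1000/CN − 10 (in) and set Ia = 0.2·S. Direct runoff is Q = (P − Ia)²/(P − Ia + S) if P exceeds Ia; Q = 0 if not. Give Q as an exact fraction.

NRCS table: residential, 1-acre lots, soil group C → CN(II) = 79
AMC II — tabulated CN = 79 applies directly.
Max retention: S = 1000/79 − 10 = 210/79 in (≈ 2.658 in)
Initial abstraction Ia = S/5 = (210/79)/5 = 42/79 ≈ 0.532 in
Since P=9.080 > Ia=0.532: effective rainfall P−Ia = 16883/1975 in
Q: (16883/1975)² ÷ (22133/1975) = 285035689/43712675 in (≈ 6.521 in)

Q = 285035689/43712675 in ≈ 6.521 in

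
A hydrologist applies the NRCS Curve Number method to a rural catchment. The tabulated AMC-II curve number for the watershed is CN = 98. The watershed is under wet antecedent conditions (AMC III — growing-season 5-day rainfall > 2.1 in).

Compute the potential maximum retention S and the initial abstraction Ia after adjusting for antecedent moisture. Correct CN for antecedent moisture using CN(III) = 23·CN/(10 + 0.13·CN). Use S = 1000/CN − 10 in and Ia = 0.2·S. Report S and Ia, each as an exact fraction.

Wet (AMC III): CN(III) = 23·98/(10 + 0.13·98) = 2254/(1137/50) = 112700/1137 ≈ 99.120
Max retention: S = 1000/(112700/1137) − 10 = 100/1127 in (≈ 0.089 in)
Initial abstraction Ia = S/5 = (100/1127)/5 = 20/1127 ≈ 0.018 in

S = 100/1127 in ≈ 0.089 in; Ia = 20/1127 in ≈ 0.018 in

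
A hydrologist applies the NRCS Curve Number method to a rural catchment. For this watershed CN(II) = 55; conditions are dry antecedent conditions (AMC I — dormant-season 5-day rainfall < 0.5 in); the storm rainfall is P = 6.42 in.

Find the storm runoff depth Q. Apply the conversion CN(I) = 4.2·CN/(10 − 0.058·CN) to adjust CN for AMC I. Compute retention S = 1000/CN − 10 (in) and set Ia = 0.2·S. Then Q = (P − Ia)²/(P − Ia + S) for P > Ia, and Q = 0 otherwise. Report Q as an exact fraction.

Dry (AMC I): CN(I) = 4.2·55/(10 − 0.058·55) = 231/(681/100) = 7700/227 ≈ 33.921
Max retention: S = 1000/(7700/227) − 10 = 1500/77 in (≈ 19.481 in)
Ia = 0.2·(1500/77) = 300/77 in ≈ 3.896 in
Since P=6.420 > Ia=3.896: effective rainfall P−Ia = 9717/3850 in
Runoff Q = (P−Ia)²/(P−Ia+S) = (2.524)²/(2.524+19.481) = 10491121/36240050 ≈ 0.289 in

Q = 10491121/36240050 in ≈ 0.289 in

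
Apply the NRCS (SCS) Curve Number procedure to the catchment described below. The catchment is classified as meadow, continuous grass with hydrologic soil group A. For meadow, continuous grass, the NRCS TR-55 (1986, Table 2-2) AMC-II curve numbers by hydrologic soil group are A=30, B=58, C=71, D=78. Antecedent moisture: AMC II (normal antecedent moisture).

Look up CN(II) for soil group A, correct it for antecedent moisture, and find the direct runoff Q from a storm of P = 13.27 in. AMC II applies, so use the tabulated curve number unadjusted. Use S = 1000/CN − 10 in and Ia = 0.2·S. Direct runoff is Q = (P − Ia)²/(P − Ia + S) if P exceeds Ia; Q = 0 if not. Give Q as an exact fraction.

Q = 6661561/2874300 in ≈ 2.318 in

NRCS table: meadow, continuous grass, soil group A → CN(II) = 30
Average conditions: CN = 30 (no AMC adjustment).
Max retention: S = 1000/30 − 10 = 70/3 in (≈ 23.333 in)
Ia = 0.2S: 0.2·23.333 = 4.667 in (exactly 14/3)
Since P=13.270 > Ia=4.667: effective rainfall P−Ia = 2581/300 in
Runoff Q = (P−Ia)²/(P−Ia+S) = (8.603)²/(8.603+23.333) = 6661561/2874300 ≈ 2.318 in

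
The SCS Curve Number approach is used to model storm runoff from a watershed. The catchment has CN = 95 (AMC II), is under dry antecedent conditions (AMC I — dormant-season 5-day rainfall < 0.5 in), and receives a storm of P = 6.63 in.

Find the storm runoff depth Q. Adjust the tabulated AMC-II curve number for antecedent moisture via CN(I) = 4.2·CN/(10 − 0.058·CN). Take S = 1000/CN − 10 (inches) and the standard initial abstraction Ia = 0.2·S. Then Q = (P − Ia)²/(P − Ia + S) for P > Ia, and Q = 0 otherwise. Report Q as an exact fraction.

Adjust CN=95 to AMC I: 4.2·95/(10 − 0.058·95) → 399 ÷ (449/100) = 39900/449 ≈ 88.864
S = 1000/(39900/449) − 10 = 500/399 in ≈ 1.253 in
Ia = 0.2·(500/399) = 100/399 in ≈ 0.251 in
Since P=6.630 > Ia=0.251: effective rainfall P−Ia = 254537/39900 in
Q: (254537/39900)² ÷ (304537/39900) = 64789084369/12151026300 in (≈ 5.332 in)

Q = 64789084369/12151026300 in ≈ 5.332 in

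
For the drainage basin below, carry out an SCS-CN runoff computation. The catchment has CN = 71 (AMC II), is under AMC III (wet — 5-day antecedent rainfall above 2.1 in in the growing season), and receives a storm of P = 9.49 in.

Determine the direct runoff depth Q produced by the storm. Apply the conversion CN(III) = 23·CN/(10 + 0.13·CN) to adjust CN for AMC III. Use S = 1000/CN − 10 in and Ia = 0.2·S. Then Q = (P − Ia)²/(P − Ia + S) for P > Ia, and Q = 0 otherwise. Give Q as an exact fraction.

Q = 2225219608089/290954386100 in ≈ 7.648 in

Adjust CN=71 to AMC III: 23·71/(10 + 0.13·71) → 1633 ÷ (1923/100) = 163300/1923 ≈ 84.919
S = 1000/(163300/1923) − 10 = 2900/1633 in ≈ 1.776 in
Initial abstraction Ia = S/5 = (2900/1633)/5 = 580/1633 ≈ 0.355 in
Excess rainfall: 9.490 − 0.355 = 9.135 in; P > Ia so Q > 0
Runoff Q = (P−Ia)²/(P−Ia+S) = (9.135)²/(9.135+1.776) = 2225219608089/290954386100 ≈ 7.648 in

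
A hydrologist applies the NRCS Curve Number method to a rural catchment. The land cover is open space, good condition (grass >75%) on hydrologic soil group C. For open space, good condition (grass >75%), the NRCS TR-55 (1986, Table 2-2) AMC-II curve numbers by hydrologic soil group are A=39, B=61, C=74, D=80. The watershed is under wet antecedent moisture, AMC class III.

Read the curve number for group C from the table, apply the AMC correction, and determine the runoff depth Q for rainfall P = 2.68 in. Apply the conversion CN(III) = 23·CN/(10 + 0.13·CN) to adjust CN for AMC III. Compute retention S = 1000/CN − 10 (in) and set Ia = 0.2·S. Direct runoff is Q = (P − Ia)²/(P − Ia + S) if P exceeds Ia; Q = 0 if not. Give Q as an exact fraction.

NRCS table: open space, good condition (grass >75%), soil group C → CN(II) = 74
Adjust CN=74 to AMC III: 23·74/(10 + 0.13·74) → 1702 ÷ (981/50) = 85100/981 ≈ 86.748
S = 1000/(85100/981) − 10 = 1300/851 in ≈ 1.528 in
Initial abstraction Ia = S/5 = (1300/851)/5 = 260/851 ≈ 0.306 in
Excess rainfall: 2.680 − 0.306 = 2.374 in; P > Ia so Q > 0
Runoff Q = (P−Ia)²/(P−Ia+S) = (2.374)²/(2.374+1.528) = 2551967289/1766186675 ≈ 1.445 in

Q = 2551967289/1766186675 in ≈ 1.445 in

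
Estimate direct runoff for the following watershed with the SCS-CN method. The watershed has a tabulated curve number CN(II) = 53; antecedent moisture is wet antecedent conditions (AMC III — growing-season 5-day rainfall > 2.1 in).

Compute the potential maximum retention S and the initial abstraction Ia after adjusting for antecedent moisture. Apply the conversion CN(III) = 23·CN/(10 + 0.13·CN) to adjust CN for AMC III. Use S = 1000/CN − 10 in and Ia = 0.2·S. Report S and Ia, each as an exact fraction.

Wet (AMC III): CN(III) = 23·53/(10 + 0.13·53) = 1219/(1689/100) = 121900/1689 ≈ 72.173
S = 1000/(121900/1689) − 10 = 4700/1219 in ≈ 3.856 in
Initial abstraction Ia = S/5 = (4700/1219)/5 = 940/1219 ≈ 0.771 in

S = 4700/1219 in ≈ 3.856 in; Ia = 940/1219 in ≈ 0.771 in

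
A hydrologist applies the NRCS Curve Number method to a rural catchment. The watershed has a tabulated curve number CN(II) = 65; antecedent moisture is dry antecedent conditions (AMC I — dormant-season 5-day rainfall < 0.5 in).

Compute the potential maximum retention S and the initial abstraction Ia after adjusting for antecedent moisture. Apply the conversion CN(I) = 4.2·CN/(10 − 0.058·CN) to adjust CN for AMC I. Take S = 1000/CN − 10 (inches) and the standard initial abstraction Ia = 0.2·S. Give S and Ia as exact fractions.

S = 500/39 in ≈ 12.821 in; Ia = 100/39 in ≈ 2.564 in

Adjust CN=65 to AMC I: 4.2·65/(10 − 0.058·65) → 273 ÷ (623/100) = 3900/89 ≈ 43.820
S = 1000/(3900/89) − 10 = 500/39 in ≈ 12.821 in
Initial abstraction Ia = S/5 = (500/39)/5 = 100/39 ≈ 2.564 in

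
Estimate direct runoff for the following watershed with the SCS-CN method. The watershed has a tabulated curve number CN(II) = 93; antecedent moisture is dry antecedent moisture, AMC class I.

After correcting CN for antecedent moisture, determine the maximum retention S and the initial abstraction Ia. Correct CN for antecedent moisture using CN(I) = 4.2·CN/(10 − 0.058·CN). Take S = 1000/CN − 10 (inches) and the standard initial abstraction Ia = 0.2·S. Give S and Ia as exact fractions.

Adjust CN=93 to AMC I: 4.2·93/(10 − 0.058·93) → (1953/5) ÷ (2303/500) = 27900/329 ≈ 84.802
Max retention: S = 1000/(27900/329) − 10 = 500/279 in (≈ 1.792 in)
Initial abstraction Ia = S/5 = (500/279)/5 = 100/279 ≈ 0.358 in

S = 500/279 in ≈ 1.792 in; Ia = 100/279 in ≈ 0.358 in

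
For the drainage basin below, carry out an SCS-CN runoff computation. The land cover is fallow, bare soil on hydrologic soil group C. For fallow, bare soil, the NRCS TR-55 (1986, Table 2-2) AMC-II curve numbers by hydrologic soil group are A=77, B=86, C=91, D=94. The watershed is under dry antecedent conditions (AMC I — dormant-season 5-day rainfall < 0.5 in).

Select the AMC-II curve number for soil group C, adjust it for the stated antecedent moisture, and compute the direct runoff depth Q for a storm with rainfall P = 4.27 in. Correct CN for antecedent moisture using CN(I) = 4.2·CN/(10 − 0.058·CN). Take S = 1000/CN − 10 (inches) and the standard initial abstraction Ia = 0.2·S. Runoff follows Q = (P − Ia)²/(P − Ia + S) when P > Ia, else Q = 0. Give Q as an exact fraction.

Q = 58563516001/24970336300 in ≈ 2.345 in

NRCS table: fallow, bare soil, soil group C → CN(II) = 91
CN(I) from CN(II)=91: (4.2·91)/(10 − 0.058·91) = 63700/787 ≈ 80.940
Max retention: S = 1000/(63700/787) − 10 = 1500/637 in (≈ 2.355 in)
Initial abstraction Ia = S/5 = (1500/637)/5 = 300/637 ≈ 0.471 in
Since P=4.270 > Ia=0.471: effective rainfall P−Ia = 241999/63700 in
Runoff Q = (P−Ia)²/(P−Ia+S) = (3.799)²/(3.799+2.355) = 58563516001/24970336300 ≈ 2.345 in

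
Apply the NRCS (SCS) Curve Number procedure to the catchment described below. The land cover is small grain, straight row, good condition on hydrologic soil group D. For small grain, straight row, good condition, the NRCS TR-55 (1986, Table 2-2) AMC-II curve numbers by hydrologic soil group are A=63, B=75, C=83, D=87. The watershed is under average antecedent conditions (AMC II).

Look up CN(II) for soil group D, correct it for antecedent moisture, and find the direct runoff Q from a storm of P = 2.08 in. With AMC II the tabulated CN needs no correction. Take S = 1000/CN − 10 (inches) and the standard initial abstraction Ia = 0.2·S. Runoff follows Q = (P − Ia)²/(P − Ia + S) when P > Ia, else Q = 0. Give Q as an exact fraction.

Q = 288613/297975 in ≈ 0.969 in

NRCS table: small grain, straight row, good condition, soil group D → CN(II) = 87
CN(II) = 87; AMC II needs no correction.
Retention S: 1000/CN − 10 with CN=87.000 → S = 130/87 ≈ 1.494 in
Initial abstraction Ia = S/5 = (130/87)/5 = 26/87 ≈ 0.299 in
Excess rainfall: 2.080 − 0.299 = 1.781 in; P > Ia so Q > 0
Runoff Q = (P−Ia)²/(P−Ia+S) = (1.781)²/(1.781+1.494) = 288613/297975 ≈ 0.969 in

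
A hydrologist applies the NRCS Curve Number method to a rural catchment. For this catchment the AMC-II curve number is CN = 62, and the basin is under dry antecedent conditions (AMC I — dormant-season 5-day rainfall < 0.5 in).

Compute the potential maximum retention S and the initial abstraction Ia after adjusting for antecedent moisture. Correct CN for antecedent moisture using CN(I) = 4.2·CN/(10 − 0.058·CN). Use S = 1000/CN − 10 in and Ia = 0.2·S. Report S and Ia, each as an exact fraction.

S = 9500/651 in ≈ 14.593 in; Ia = 1900/651 in ≈ 2.919 in

CN(I) from CN(II)=62: (4.2·62)/(10 − 0.058·62) = 65100/1601 ≈ 40.662
Retention S: 1000/CN − 10 with CN=40.662 → S = 9500/651 ≈ 14.593 in
Initial abstraction Ia = S/5 = (9500/651)/5 = 1900/651 ≈ 2.919 in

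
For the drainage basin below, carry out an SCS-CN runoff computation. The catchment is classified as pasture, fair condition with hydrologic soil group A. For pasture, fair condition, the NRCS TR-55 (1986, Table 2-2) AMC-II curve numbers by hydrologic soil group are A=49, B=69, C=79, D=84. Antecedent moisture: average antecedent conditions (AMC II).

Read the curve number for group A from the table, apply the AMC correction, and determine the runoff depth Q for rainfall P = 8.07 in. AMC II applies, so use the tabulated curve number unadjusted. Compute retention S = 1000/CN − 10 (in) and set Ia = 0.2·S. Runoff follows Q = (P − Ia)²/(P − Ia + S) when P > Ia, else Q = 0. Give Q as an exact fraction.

NRCS table: pasture, fair condition, soil group A → CN(II) = 49
AMC II — tabulated CN = 49 applies directly.
Retention S: 1000/CN − 10 with CN=49.000 → S = 510/49 ≈ 10.408 in
Initial abstraction Ia = S/5 = (510/49)/5 = 102/49 ≈ 2.082 in
Since P=8.070 > Ia=2.082: effective rainfall P−Ia = 29343/4900 in
Q = (29343/4900)²/((29343/4900) + 510/49) = (861011649/24010000)/(80343/4900) = 95667961/43742300 in ≈ 2.187 in

Q = 95667961/43742300 in ≈ 2.187 in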